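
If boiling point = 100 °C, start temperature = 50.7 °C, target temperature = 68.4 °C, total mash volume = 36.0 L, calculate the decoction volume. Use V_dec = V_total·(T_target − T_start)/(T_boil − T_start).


V_dec = 36.0·(68.4 − 50.7)/(100 − 50.7)

12.9249 L


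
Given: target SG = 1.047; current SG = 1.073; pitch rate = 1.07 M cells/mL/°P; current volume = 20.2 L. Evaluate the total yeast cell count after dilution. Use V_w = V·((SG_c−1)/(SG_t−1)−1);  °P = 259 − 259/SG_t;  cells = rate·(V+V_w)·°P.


V_w = 20.2·((1.073−1)/(1.047−1)−1) = 11.1745
V_final = 20.2 + 11.1745 = 31.3745
°P = 259 − 259/1.047 = 11.6266
cells = 1.07·31.3745·11.6266

390.3113 billion cells


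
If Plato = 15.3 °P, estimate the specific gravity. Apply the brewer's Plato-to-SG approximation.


SG = 259/(259 − P)
SG = 259/(259 − 15.3)

1.0628


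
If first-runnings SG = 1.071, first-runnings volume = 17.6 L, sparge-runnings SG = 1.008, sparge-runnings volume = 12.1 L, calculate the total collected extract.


total = Σ (SG_i − 1)·1000·V_i
first = (1.071 − 1)·1000·17.6 = 1249.6000
sparge = (1.008 − 1)·1000·12.1 = 96.8000
total = 1249.6000 + 96.8000

1346.4000 gravity·L


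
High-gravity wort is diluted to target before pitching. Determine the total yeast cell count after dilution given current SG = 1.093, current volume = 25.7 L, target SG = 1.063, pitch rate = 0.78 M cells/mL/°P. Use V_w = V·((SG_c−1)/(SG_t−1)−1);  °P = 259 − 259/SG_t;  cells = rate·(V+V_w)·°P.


V_w = 25.7·((1.093−1)/(1.063−1)−1) = 12.2381
V_final = 25.7 + 12.2381 = 37.9381
°P = 259 − 259/1.063 = 15.3500
cells = 0.78·37.9381·15.3500

454.2314 billion cells


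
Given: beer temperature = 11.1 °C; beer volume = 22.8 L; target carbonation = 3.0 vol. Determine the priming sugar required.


residual = 14.695·(0.01821 + 0.09011·e^(−0.04·T));  sugar = (target − residual)·4.0·V
residual = 14.695·(0.01821 + 0.09011·e^(−0.04·11.1)) = 1.1170
sugar = (3.0 − 1.1170)·4.0·22.8

171.7293 g


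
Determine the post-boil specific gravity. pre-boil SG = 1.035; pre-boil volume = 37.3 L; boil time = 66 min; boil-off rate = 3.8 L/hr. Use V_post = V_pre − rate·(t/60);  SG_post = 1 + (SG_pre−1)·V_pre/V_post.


V_post = 37.3 − 3.8·(66/60) = 33.1200
SG_post = 1 + (1.035 − 1)·37.3/33.1200

1.0394


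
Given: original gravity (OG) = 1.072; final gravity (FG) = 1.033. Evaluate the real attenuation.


AA = (OG−FG)/(OG−1)·100;  RA = AA·0.8192
AA = (1.072 − 1.033)/(1.072 − 1)·100 = 54.1667
RA = 54.1667·0.8192

44.3733 %


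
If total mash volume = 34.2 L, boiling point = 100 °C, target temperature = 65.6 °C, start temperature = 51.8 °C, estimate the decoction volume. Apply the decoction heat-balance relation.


V_dec = V_total·(T_target − T_start)/(T_boil − T_start)
V_dec = 34.2·(65.6 − 51.8)/(100 − 51.8)

9.7917 L


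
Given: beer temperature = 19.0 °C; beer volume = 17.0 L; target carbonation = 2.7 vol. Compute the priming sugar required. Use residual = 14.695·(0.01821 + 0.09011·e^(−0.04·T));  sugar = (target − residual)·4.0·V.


residual = 14.695·(0.01821 + 0.09011·e^(−0.04·19.0)) = 0.8869
sugar = (2.7 − 0.8869)·4.0·17.0

123.2932 g


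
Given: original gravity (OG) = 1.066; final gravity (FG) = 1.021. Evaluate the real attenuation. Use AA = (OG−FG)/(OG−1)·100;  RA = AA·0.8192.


AA = (1.066 − 1.021)/(1.066 − 1)·100 = 68.1818
RA = 68.1818·0.8192

55.8545 %


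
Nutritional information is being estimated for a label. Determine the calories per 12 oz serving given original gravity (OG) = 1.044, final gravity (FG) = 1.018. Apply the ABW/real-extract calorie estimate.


ABW = (OG−FG)·131.25·0.79/FG;  °P = 259 − 259/SG (for OG→OE and FG→AE);  RE = 0.1808·OE + 0.8192·AE;  Cal = (6.9·ABW + 4·(RE−0.1))·FG·3.55
ABW = (1.044 − 1.018)·131.25·0.79/1.018 = 2.6482
OE = 259 − 259/1.044 = 10.9157 °P
AE = 259 − 259/1.018 = 4.5796 °P
RE = 0.1808·10.9157 + 0.8192·4.5796 = 5.7251 °P
Cal = (6.9·2.6482 + 4·(5.7251−0.1))·1.018·3.55

147.3503 kcal


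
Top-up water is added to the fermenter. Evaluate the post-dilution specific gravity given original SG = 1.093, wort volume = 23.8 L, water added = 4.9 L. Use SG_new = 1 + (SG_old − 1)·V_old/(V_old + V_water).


pts = (1.093 − 1)·1000·23.8/(23.8 + 4.9) = 77.1220
SG_new = 1 + 77.1220/1000

1.0771


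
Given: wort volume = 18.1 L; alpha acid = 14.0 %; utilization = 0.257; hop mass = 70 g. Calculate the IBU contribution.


IBU = (α/100)·mass·U·1000 / V
IBU = (14.0/100)·70·0.257·1000 / 18.1

139.1492 IBU


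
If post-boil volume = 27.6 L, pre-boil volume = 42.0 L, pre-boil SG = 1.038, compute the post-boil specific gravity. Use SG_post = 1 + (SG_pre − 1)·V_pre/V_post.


pts_pre = (1.038 − 1)·1000 = 38.0000
pts_post = 38.0000·42.0/27.6 = 57.8261
SG_post = 1 + 57.8261/1000

1.0578


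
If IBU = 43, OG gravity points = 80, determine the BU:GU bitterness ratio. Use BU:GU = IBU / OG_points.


BU:GU = 43 / 80

0.5375


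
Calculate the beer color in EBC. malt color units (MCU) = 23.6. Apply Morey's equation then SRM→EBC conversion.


SRM = 1.4922·MCU^0.6859;  EBC = SRM·1.97
SRM = 1.4922·23.6^0.6859 = 13.0469
EBC = 13.0469·1.97

25.7024 EBC


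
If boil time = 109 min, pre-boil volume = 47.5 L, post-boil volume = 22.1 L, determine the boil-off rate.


rate = (V_pre − V_post) / (t_min/60)
rate = (47.5 − 22.1) / (109/60)

13.9817 L/hr


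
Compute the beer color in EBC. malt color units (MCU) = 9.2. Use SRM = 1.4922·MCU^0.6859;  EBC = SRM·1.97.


SRM = 1.4922·9.2^0.6859 = 6.8374
EBC = 6.8374·1.97

13.4696 EBC


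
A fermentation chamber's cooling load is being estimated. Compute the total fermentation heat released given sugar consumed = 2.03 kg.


Q = m_sugar · 590 kJ/kg
Q = 2.03 · 590

1197.7000 kJ


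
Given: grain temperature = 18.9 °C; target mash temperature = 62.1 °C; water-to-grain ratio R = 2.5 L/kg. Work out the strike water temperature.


T_strike = (0.41/R)·(T_mash − T_grain) + T_mash
T_strike = (0.41/2.5)·(62.1 − 18.9) + 62.1

69.1848 °C


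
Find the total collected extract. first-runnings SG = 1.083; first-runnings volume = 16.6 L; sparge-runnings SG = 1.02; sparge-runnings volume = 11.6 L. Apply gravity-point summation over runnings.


total = Σ (SG_i − 1)·1000·V_i
first = (1.083 − 1)·1000·16.6 = 1377.8000
sparge = (1.02 − 1)·1000·11.6 = 232.0000
total = 1377.8000 + 232.0000

1609.8000 gravity·L


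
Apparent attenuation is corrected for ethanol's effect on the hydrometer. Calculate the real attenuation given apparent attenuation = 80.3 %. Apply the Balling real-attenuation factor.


RA = AA · 0.8192
RA = 80.3 · 0.8192

65.7818 %


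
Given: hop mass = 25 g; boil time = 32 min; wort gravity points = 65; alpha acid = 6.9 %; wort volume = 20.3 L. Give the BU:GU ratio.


U = 1.65·0.000125^(GP/1000)·(1−e^(−0.04t))/4.15;  IBU = (α/100)·m·U·1000/V;  BU:GU = IBU/GP
U = 1.65·0.000125^(65/1000)·(1−e^(−0.04·32))/4.15 = 0.1600
IBU = (6.9/100)·25·0.1600·1000/20.3 = 13.6001
BU:GU = 13.6001/65

0.2092


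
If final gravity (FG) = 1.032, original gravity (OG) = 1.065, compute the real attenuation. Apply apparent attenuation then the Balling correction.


AA = (OG−FG)/(OG−1)·100;  RA = AA·0.8192
AA = (1.065 − 1.032)/(1.065 − 1)·100 = 50.7692
RA = 50.7692·0.8192

41.5902 %


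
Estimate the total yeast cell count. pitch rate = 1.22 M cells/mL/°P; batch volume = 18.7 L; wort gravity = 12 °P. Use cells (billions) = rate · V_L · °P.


cells = 1.22 · 18.7 · 12

273.7680 billion cells


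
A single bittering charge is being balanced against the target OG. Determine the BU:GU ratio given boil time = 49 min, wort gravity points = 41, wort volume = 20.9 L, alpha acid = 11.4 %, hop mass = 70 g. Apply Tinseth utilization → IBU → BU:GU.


U = 1.65·0.000125^(GP/1000)·(1−e^(−0.04t))/4.15;  IBU = (α/100)·m·U·1000/V;  BU:GU = IBU/GP
U = 1.65·0.000125^(41/1000)·(1−e^(−0.04·49))/4.15 = 0.2363
IBU = (11.4/100)·70·0.2363·1000/20.9 = 90.2258
BU:GU = 90.2258/41

2.2006


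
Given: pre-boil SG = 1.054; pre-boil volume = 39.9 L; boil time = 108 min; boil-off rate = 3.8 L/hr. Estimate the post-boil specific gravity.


V_post = V_pre − rate·(t/60);  SG_post = 1 + (SG_pre−1)·V_pre/V_post
V_post = 39.9 − 3.8·(108/60) = 33.0600
SG_post = 1 + (1.054 − 1)·39.9/33.0600

1.0652


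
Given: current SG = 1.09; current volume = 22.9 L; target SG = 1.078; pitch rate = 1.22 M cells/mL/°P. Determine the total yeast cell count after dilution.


V_w = V·((SG_c−1)/(SG_t−1)−1);  °P = 259 − 259/SG_t;  cells = rate·(V+V_w)·°P
V_w = 22.9·((1.09−1)/(1.078−1)−1) = 3.5231
V_final = 22.9 + 3.5231 = 26.4231
°P = 259 − 259/1.078 = 18.7403
cells = 1.22·26.4231·18.7403

604.1139 billion cells


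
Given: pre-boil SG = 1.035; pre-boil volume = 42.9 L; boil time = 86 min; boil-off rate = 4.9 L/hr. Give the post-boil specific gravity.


V_post = V_pre − rate·(t/60);  SG_post = 1 + (SG_pre−1)·V_pre/V_post
V_post = 42.9 − 4.9·(86/60) = 35.8767
SG_post = 1 + (1.035 − 1)·42.9/35.8767

1.0419


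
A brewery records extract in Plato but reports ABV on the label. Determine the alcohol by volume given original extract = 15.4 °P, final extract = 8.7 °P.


SG = 259/(259 − P);  ABV = (OG − FG)·131.25
OG = 259/(259 − 15.4) = 1.0632
FG = 259/(259 − 8.7) = 1.0348
ABV = (1.0632 − 1.0348)·131.25

3.7354 % ABV


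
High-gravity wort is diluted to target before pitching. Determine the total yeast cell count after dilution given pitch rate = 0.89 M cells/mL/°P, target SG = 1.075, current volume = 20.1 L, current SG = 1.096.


V_w = V·((SG_c−1)/(SG_t−1)−1);  °P = 259 − 259/SG_t;  cells = rate·(V+V_w)·°P
V_w = 20.1·((1.096−1)/(1.075−1)−1) = 5.6280
V_final = 20.1 + 5.6280 = 25.7280
°P = 259 − 259/1.075 = 18.0698
cells = 0.89·25.7280·18.0698

413.7601 billion cells


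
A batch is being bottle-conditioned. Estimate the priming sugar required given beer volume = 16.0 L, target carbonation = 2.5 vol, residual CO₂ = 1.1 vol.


sugar = (target − residual)·4.0·V
sugar = (2.5 − 1.1)·4.0·16.0

89.6000 g


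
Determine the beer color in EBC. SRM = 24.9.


EBC = SRM · 1.97
EBC = 24.9 · 1.97

49.0530 EBC


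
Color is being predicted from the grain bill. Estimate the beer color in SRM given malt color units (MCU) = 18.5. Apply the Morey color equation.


SRM = 1.4922 · MCU^0.6859
SRM = 1.4922 · 18.5^0.6859

11.0403 SRM


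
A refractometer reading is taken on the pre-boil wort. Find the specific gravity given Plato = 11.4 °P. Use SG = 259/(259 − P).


SG = 259/(259 − 11.4)

1.0460


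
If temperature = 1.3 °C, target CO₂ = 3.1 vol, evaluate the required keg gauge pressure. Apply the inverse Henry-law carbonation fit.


psi = vols/(0.01821 + 0.09011·e^(−0.04·T)) − 14.695
psi = 3.1/(0.01821 + 0.09011·e^(−0.04·1.3)) − 14.695

15.1834 psi


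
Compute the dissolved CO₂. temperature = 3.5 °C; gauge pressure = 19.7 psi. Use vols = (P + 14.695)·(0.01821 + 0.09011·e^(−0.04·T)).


vols = (19.7 + 14.695)·(0.01821 + 0.09011·e^(−0.04·3.5))

3.3208 volumes


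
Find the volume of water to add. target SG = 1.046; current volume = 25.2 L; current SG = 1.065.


V_water = V·((SG_curr − 1)/(SG_target − 1) − 1)
V_water = 25.2·((1.065 − 1)/(1.046 − 1) − 1)

10.4087 L


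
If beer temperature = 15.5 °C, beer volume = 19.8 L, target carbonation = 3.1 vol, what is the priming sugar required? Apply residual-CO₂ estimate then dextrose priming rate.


residual = 14.695·(0.01821 + 0.09011·e^(−0.04·T));  sugar = (target − residual)·4.0·V
residual = 14.695·(0.01821 + 0.09011·e^(−0.04·15.5)) = 0.9799
sugar = (3.1 − 0.9799)·4.0·19.8

167.9100 g


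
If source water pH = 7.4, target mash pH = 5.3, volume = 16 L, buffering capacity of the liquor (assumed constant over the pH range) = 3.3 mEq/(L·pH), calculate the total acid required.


acid = buffering capacity · (pH_source − pH_target) · V
acid = 3.3 · (7.4 − 5.3) · 16

110.8800 mEq


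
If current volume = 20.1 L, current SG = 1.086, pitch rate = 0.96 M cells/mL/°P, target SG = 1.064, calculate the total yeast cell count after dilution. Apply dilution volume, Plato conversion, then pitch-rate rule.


V_w = V·((SG_c−1)/(SG_t−1)−1);  °P = 259 − 259/SG_t;  cells = rate·(V+V_w)·°P
V_w = 20.1·((1.086−1)/(1.064−1)−1) = 6.9094
V_final = 20.1 + 6.9094 = 27.0094
°P = 259 − 259/1.064 = 15.5789
cells = 0.96·27.0094·15.5789

403.9465 billion cells


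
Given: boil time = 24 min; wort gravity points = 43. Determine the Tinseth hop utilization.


U = 1.65·0.000125^(GP/1000) · (1 − e^(−0.04·t))/4.15
bigness = 1.65·0.000125^(43/1000) = 1.1211
boil_factor = (1 − e^(−0.04·24))/4.15 = 0.1487
U = 1.1211 · 0.1487

0.1667


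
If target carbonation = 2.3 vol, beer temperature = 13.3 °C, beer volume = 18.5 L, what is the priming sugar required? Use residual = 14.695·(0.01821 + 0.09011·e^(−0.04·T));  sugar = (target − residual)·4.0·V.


residual = 14.695·(0.01821 + 0.09011·e^(−0.04·13.3)) = 1.0454
sugar = (2.3 − 1.0454)·4.0·18.5

92.8367 g


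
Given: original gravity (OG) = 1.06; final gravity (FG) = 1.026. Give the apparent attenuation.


AA = (OG − FG)/(OG − 1) · 100
AA = (1.06 − 1.026)/(1.06 − 1) · 100

56.6667 %


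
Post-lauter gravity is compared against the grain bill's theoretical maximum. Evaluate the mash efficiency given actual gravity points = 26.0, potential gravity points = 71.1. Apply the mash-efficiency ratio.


efficiency = actual / potential × 100
efficiency = 26.0 / 71.1 × 100

36.5682 %


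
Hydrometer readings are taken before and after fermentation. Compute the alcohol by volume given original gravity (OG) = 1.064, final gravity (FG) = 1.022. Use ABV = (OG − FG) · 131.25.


ABV = (1.064 − 1.022) · 131.25

5.5125 % ABV


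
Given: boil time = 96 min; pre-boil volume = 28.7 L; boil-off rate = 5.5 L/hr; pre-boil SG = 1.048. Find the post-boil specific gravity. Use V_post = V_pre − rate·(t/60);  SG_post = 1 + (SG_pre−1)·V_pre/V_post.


V_post = 28.7 − 5.5·(96/60) = 19.9000
SG_post = 1 + (1.048 − 1)·28.7/19.9000

1.0692


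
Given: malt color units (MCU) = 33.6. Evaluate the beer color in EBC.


SRM = 1.4922·MCU^0.6859;  EBC = SRM·1.97
SRM = 1.4922·33.6^0.6859 = 16.6243
EBC = 16.6243·1.97

32.7499 EBC


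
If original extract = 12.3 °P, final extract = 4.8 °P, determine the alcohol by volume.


SG = 259/(259 − P);  ABV = (OG − FG)·131.25
OG = 259/(259 − 12.3) = 1.0499
FG = 259/(259 − 4.8) = 1.0189
ABV = (1.0499 − 1.0189)·131.25

4.0655 % ABV


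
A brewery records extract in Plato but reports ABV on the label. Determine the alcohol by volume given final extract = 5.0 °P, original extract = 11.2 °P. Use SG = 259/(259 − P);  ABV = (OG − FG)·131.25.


OG = 259/(259 − 11.2) = 1.0452
FG = 259/(259 − 5.0) = 1.0197
ABV = (1.0452 − 1.0197)·131.25

3.3485 % ABV


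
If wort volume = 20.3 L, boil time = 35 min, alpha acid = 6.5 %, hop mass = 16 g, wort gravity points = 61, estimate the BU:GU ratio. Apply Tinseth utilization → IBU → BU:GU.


U = 1.65·0.000125^(GP/1000)·(1−e^(−0.04t))/4.15;  IBU = (α/100)·m·U·1000/V;  BU:GU = IBU/GP
U = 1.65·0.000125^(61/1000)·(1−e^(−0.04·35))/4.15 = 0.1731
IBU = (6.5/100)·16·0.1731·1000/20.3 = 8.8698
BU:GU = 8.8698/61

0.1454


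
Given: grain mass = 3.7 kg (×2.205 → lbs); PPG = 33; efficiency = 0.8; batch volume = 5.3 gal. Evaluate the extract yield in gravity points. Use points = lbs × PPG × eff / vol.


lbs = 3.7 × 2.205 = 8.1585
points = 8.1585 × 33 × 0.8 / 5.3

40.6386 points


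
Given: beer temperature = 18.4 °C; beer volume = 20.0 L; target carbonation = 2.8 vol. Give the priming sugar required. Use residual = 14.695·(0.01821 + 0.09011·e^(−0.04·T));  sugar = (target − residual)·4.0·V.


residual = 14.695·(0.01821 + 0.09011·e^(−0.04·18.4)) = 0.9019
sugar = (2.8 − 0.9019)·4.0·20.0

151.8475 g


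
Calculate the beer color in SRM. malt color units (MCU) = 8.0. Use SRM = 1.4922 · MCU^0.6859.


SRM = 1.4922 · 8.0^0.6859

6.2124 SRM


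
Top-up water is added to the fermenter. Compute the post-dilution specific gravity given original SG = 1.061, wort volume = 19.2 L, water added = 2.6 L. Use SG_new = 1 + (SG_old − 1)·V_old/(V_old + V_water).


pts = (1.061 − 1)·1000·19.2/(19.2 + 2.6) = 53.7248
SG_new = 1 + 53.7248/1000

1.0537


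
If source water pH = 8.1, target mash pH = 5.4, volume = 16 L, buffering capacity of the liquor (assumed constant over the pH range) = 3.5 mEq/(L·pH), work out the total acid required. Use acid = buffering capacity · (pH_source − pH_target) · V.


acid = 3.5 · (8.1 − 5.4) · 16

151.2000 mEq


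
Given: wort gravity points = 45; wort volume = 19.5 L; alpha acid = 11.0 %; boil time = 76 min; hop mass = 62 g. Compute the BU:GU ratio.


U = 1.65·0.000125^(GP/1000)·(1−e^(−0.04t))/4.15;  IBU = (α/100)·m·U·1000/V;  BU:GU = IBU/GP
U = 1.65·0.000125^(45/1000)·(1−e^(−0.04·76))/4.15 = 0.2526
IBU = (11.0/100)·62·0.2526·1000/19.5 = 88.3606
BU:GU = 88.3606/45

1.9636


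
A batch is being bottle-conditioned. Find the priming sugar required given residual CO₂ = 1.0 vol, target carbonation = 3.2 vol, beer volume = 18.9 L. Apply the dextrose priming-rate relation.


sugar = (target − residual)·4.0·V
sugar = (3.2 − 1.0)·4.0·18.9

166.3200 g


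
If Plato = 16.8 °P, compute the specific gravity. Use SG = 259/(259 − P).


SG = 259/(259 − 16.8)

1.0694


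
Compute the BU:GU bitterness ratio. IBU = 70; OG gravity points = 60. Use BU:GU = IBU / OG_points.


BU:GU = 70 / 60

1.1667


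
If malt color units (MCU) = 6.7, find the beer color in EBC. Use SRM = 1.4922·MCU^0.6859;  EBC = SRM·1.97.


SRM = 1.4922·6.7^0.6859 = 5.5009
EBC = 5.5009·1.97

10.8367 EBC


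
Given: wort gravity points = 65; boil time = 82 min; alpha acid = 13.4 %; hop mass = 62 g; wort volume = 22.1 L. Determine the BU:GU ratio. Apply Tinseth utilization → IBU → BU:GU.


U = 1.65·0.000125^(GP/1000)·(1−e^(−0.04t))/4.15;  IBU = (α/100)·m·U·1000/V;  BU:GU = IBU/GP
U = 1.65·0.000125^(65/1000)·(1−e^(−0.04·82))/4.15 = 0.2133
IBU = (13.4/100)·62·0.2133·1000/22.1 = 80.2014
BU:GU = 80.2014/65

1.2339


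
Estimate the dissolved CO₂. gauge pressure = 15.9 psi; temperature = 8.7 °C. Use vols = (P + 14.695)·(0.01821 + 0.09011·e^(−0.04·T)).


vols = (15.9 + 14.695)·(0.01821 + 0.09011·e^(−0.04·8.7))

2.5038 volumes


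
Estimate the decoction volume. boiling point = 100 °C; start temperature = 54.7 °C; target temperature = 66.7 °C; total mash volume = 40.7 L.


V_dec = V_total·(T_target − T_start)/(T_boil − T_start)
V_dec = 40.7·(66.7 − 54.7)/(100 − 54.7)

10.7815 L


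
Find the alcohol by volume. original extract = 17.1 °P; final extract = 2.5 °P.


SG = 259/(259 − P);  ABV = (OG − FG)·131.25
OG = 259/(259 − 17.1) = 1.0707
FG = 259/(259 − 2.5) = 1.0097
ABV = (1.0707 − 1.0097)·131.25

7.9989 % ABV


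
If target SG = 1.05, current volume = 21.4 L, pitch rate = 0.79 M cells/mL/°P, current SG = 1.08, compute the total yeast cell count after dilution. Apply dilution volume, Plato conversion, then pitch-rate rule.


V_w = V·((SG_c−1)/(SG_t−1)−1);  °P = 259 − 259/SG_t;  cells = rate·(V+V_w)·°P
V_w = 21.4·((1.08−1)/(1.05−1)−1) = 12.8400
V_final = 21.4 + 12.8400 = 34.2400
°P = 259 − 259/1.05 = 12.3333
cells = 0.79·34.2400·12.3333

333.6117 billion cells


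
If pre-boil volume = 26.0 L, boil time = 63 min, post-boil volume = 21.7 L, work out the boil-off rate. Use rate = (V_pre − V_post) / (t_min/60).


rate = (26.0 − 21.7) / (63/60)

4.0952 L/hr


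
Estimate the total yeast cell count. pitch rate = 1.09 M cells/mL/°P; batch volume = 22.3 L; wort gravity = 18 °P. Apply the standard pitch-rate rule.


cells (billions) = rate · V_L · °P
cells = 1.09 · 22.3 · 18

437.5260 billion cells


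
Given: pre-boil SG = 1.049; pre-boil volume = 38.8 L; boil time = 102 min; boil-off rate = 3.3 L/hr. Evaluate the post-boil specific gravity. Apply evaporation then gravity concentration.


V_post = V_pre − rate·(t/60);  SG_post = 1 + (SG_pre−1)·V_pre/V_post
V_post = 38.8 − 3.3·(102/60) = 33.1900
SG_post = 1 + (1.049 − 1)·38.8/33.1900

1.0573


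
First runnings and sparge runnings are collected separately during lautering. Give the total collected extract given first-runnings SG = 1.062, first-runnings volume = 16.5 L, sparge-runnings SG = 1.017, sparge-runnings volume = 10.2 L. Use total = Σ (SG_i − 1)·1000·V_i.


first = (1.062 − 1)·1000·16.5 = 1023.0000
sparge = (1.017 − 1)·1000·10.2 = 173.4000
total = 1023.0000 + 173.4000

1196.4000 gravity·L


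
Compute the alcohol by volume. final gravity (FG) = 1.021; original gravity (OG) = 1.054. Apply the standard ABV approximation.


ABV = (OG − FG) · 131.25
ABV = (1.054 − 1.021) · 131.25

4.3313 % ABV


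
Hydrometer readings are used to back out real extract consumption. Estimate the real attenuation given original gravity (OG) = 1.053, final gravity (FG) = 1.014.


AA = (OG−FG)/(OG−1)·100;  RA = AA·0.8192
AA = (1.053 − 1.014)/(1.053 − 1)·100 = 73.5849
RA = 73.5849·0.8192

60.2808 %


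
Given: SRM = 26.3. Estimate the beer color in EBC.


EBC = SRM · 1.97
EBC = 26.3 · 1.97

51.8110 EBC


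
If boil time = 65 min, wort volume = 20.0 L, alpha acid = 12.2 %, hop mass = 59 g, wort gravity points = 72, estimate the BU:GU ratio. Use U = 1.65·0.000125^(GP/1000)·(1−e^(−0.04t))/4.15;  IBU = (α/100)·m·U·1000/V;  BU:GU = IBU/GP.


U = 1.65·0.000125^(72/1000)·(1−e^(−0.04·65))/4.15 = 0.1927
IBU = (12.2/100)·59·0.1927·1000/20.0 = 69.3550
BU:GU = 69.3550/72

0.9633


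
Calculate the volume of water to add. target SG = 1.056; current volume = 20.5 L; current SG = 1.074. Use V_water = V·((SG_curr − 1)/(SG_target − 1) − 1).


V_water = 20.5·((1.074 − 1)/(1.056 − 1) − 1)

6.5893 L


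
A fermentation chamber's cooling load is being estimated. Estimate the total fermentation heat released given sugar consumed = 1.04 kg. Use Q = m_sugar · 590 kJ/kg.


Q = 1.04 · 590

613.6000 kJ


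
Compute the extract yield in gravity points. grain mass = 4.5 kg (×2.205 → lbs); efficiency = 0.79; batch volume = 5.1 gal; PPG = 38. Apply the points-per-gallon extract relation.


points = lbs × PPG × eff / vol
lbs = 4.5 × 2.205 = 9.9225
points = 9.9225 × 38 × 0.79 / 5.1

58.4066 points


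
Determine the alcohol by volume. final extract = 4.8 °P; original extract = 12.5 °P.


SG = 259/(259 − P);  ABV = (OG − FG)·131.25
OG = 259/(259 − 12.5) = 1.0507
FG = 259/(259 − 4.8) = 1.0189
ABV = (1.0507 − 1.0189)·131.25

4.1773 % ABV


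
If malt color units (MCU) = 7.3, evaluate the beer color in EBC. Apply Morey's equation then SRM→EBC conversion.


SRM = 1.4922·MCU^0.6859;  EBC = SRM·1.97
SRM = 1.4922·7.3^0.6859 = 5.8342
EBC = 5.8342·1.97

11.4933 EBC


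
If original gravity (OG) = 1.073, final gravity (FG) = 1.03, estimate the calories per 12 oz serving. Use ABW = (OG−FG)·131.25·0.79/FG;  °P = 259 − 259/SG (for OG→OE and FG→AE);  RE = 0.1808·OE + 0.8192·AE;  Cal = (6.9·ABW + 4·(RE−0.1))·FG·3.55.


ABW = (1.073 − 1.03)·131.25·0.79/1.03 = 4.3287
OE = 259 − 259/1.073 = 17.6207 °P
AE = 259 − 259/1.03 = 7.5437 °P
RE = 0.1808·17.6207 + 0.8192·7.5437 = 9.3656 °P
Cal = (6.9·4.3287 + 4·(9.3656−0.1))·1.03·3.55

244.7313 kcal


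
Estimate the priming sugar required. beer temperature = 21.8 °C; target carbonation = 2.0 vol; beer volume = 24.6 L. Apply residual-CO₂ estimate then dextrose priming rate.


residual = 14.695·(0.01821 + 0.09011·e^(−0.04·T));  sugar = (target − residual)·4.0·V
residual = 14.695·(0.01821 + 0.09011·e^(−0.04·21.8)) = 0.8212
sugar = (2.0 − 0.8212)·4.0·24.6

115.9891 g


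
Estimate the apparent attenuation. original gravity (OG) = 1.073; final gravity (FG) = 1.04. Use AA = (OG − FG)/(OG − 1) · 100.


AA = (1.073 − 1.04)/(1.073 − 1) · 100

45.2055 %


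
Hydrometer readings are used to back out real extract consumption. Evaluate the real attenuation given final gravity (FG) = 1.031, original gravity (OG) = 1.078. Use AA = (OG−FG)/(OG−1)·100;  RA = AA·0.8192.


AA = (1.078 − 1.031)/(1.078 − 1)·100 = 60.2564
RA = 60.2564·0.8192

49.3621 %


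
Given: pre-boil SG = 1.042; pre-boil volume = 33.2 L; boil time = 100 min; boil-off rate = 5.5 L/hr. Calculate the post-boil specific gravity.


V_post = V_pre − rate·(t/60);  SG_post = 1 + (SG_pre−1)·V_pre/V_post
V_post = 33.2 − 5.5·(100/60) = 24.0333
SG_post = 1 + (1.042 − 1)·33.2/24.0333

1.0580


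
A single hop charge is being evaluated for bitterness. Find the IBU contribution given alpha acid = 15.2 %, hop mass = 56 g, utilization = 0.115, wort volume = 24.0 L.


IBU = (α/100)·mass·U·1000 / V
IBU = (15.2/100)·56·0.115·1000 / 24.0

40.7867 IBU


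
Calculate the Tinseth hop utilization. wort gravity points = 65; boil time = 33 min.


U = 1.65·0.000125^(GP/1000) · (1 − e^(−0.04·t))/4.15
bigness = 1.65·0.000125^(65/1000) = 0.9200
boil_factor = (1 − e^(−0.04·33))/4.15 = 0.1766
U = 0.9200 · 0.1766

0.1625


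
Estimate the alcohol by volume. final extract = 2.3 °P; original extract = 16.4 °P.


SG = 259/(259 − P);  ABV = (OG − FG)·131.25
OG = 259/(259 − 16.4) = 1.0676
FG = 259/(259 − 2.3) = 1.0090
ABV = (1.0676 − 1.0090)·131.25

7.6966 % ABV


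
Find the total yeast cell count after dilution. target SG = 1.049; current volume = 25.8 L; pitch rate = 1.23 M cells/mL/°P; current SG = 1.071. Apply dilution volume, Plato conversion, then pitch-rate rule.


V_w = V·((SG_c−1)/(SG_t−1)−1);  °P = 259 − 259/SG_t;  cells = rate·(V+V_w)·°P
V_w = 25.8·((1.071−1)/(1.049−1)−1) = 11.5837
V_final = 25.8 + 11.5837 = 37.3837
°P = 259 − 259/1.049 = 12.0982
cells = 1.23·37.3837·12.0982

556.2979 billion cells


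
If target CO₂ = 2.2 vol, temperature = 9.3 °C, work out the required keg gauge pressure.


psi = vols/(0.01821 + 0.09011·e^(−0.04·T)) − 14.695
psi = 2.2/(0.01821 + 0.09011·e^(−0.04·9.3)) − 14.695

12.6928 psi


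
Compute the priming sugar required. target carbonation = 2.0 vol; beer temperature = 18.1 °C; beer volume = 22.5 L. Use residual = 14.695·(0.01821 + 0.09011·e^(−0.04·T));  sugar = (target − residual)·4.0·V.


residual = 14.695·(0.01821 + 0.09011·e^(−0.04·18.1)) = 0.9096
sugar = (2.0 − 0.9096)·4.0·22.5

98.1392 g


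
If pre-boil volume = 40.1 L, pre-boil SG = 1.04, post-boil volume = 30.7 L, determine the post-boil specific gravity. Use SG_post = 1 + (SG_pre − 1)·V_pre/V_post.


pts_pre = (1.04 − 1)·1000 = 40.0000
pts_post = 40.0000·40.1/30.7 = 52.2476
SG_post = 1 + 52.2476/1000

1.0522


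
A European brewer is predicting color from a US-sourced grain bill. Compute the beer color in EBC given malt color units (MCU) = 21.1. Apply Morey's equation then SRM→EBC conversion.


SRM = 1.4922·MCU^0.6859;  EBC = SRM·1.97
SRM = 1.4922·21.1^0.6859 = 12.0824
EBC = 12.0824·1.97

23.8023 EBC


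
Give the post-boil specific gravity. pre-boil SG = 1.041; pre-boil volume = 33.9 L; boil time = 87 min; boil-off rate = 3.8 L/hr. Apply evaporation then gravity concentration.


V_post = V_pre − rate·(t/60);  SG_post = 1 + (SG_pre−1)·V_pre/V_post
V_post = 33.9 − 3.8·(87/60) = 28.3900
SG_post = 1 + (1.041 − 1)·33.9/28.3900

1.0490


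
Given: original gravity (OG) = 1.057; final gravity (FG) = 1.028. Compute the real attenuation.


AA = (OG−FG)/(OG−1)·100;  RA = AA·0.8192
AA = (1.057 − 1.028)/(1.057 − 1)·100 = 50.8772
RA = 50.8772·0.8192

41.6786 %


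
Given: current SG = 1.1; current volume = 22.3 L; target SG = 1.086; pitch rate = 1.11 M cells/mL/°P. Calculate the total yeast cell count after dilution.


V_w = V·((SG_c−1)/(SG_t−1)−1);  °P = 259 − 259/SG_t;  cells = rate·(V+V_w)·°P
V_w = 22.3·((1.1−1)/(1.086−1)−1) = 3.6302
V_final = 22.3 + 3.6302 = 25.9302
°P = 259 − 259/1.086 = 20.5101
cells = 1.11·25.9302·20.5101

590.3340 billion cells


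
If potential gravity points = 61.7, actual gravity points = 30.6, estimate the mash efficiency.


efficiency = actual / potential × 100
efficiency = 30.6 / 61.7 × 100

49.5948 %


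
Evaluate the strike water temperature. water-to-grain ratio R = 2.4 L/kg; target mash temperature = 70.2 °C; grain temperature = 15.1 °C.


T_strike = (0.41/R)·(T_mash − T_grain) + T_mash
T_strike = (0.41/2.4)·(70.2 − 15.1) + 70.2

79.6129 °C


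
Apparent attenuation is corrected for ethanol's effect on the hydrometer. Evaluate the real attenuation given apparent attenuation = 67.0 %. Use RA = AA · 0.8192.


RA = 67.0 · 0.8192

54.8864 %


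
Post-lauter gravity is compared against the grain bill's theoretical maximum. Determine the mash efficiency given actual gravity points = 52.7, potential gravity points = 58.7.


efficiency = actual / potential × 100
efficiency = 52.7 / 58.7 × 100

89.7785 %


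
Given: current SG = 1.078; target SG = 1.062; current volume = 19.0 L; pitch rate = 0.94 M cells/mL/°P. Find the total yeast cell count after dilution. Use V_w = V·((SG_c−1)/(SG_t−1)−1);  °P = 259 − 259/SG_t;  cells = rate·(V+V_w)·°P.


V_w = 19.0·((1.078−1)/(1.062−1)−1) = 4.9032
V_final = 19.0 + 4.9032 = 23.9032
°P = 259 − 259/1.062 = 15.1205
cells = 0.94·23.9032·15.1205

339.7436 billion cells


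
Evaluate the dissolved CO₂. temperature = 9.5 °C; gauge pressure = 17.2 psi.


vols = (P + 14.695)·(0.01821 + 0.09011·e^(−0.04·T))
vols = (17.2 + 14.695)·(0.01821 + 0.09011·e^(−0.04·9.5))

2.5463 volumes


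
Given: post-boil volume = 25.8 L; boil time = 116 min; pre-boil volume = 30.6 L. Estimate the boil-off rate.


rate = (V_pre − V_post) / (t_min/60)
rate = (30.6 − 25.8) / (116/60)

2.4828 L/hr


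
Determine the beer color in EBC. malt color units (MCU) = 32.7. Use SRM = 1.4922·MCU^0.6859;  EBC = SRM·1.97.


SRM = 1.4922·32.7^0.6859 = 16.3176
EBC = 16.3176·1.97

32.1456 EBC


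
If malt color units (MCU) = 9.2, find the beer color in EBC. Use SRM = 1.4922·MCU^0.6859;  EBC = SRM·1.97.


SRM = 1.4922·9.2^0.6859 = 6.8374
EBC = 6.8374·1.97

13.4696 EBC


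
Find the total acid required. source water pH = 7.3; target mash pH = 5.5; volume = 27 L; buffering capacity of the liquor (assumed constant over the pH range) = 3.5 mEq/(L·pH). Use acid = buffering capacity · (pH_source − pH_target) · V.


acid = 3.5 · (7.3 − 5.5) · 27

170.1000 mEq


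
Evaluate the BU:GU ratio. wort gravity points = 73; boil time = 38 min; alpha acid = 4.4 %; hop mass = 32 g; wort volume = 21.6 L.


U = 1.65·0.000125^(GP/1000)·(1−e^(−0.04t))/4.15;  IBU = (α/100)·m·U·1000/V;  BU:GU = IBU/GP
U = 1.65·0.000125^(73/1000)·(1−e^(−0.04·38))/4.15 = 0.1612
IBU = (4.4/100)·32·0.1612·1000/21.6 = 10.5068
BU:GU = 10.5068/73

0.1439


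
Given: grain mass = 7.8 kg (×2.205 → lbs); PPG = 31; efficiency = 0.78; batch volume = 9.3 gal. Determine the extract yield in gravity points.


points = lbs × PPG × eff / vol
lbs = 7.8 × 2.205 = 17.1990
points = 17.1990 × 31 × 0.78 / 9.3

44.7174 points


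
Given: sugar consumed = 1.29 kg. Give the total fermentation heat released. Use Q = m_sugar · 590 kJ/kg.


Q = 1.29 · 590

761.1000 kJ


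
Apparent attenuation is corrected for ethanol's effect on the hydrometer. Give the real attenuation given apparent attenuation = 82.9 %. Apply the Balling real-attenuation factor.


RA = AA · 0.8192
RA = 82.9 · 0.8192

67.9117 %


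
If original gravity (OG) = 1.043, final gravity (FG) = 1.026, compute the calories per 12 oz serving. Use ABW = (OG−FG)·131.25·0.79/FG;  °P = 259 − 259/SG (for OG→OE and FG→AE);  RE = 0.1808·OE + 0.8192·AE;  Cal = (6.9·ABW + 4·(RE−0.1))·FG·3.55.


ABW = (1.043 − 1.026)·131.25·0.79/1.026 = 1.7180
OE = 259 − 259/1.043 = 10.6779 °P
AE = 259 − 259/1.026 = 6.5634 °P
RE = 0.1808·10.6779 + 0.8192·6.5634 = 7.3073 °P
Cal = (6.9·1.7180 + 4·(7.3073−0.1))·1.026·3.55

148.1810 kcal


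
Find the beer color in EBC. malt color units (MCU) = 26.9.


SRM = 1.4922·MCU^0.6859;  EBC = SRM·1.97
SRM = 1.4922·26.9^0.6859 = 14.2723
EBC = 14.2723·1.97

28.1164 EBC


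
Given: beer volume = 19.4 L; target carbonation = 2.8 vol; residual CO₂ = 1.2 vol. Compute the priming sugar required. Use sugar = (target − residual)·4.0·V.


sugar = (2.8 − 1.2)·4.0·19.4

124.1600 g


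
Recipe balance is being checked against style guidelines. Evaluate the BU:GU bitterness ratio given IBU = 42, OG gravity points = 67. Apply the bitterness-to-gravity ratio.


BU:GU = IBU / OG_points
BU:GU = 42 / 67

0.6269


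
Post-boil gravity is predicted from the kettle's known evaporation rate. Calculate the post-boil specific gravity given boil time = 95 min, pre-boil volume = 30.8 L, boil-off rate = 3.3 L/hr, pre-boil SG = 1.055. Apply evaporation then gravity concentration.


V_post = V_pre − rate·(t/60);  SG_post = 1 + (SG_pre−1)·V_pre/V_post
V_post = 30.8 − 3.3·(95/60) = 25.5750
SG_post = 1 + (1.055 − 1)·30.8/25.5750

1.0662


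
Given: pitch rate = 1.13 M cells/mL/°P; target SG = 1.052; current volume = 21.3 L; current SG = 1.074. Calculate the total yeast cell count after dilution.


V_w = V·((SG_c−1)/(SG_t−1)−1);  °P = 259 − 259/SG_t;  cells = rate·(V+V_w)·°P
V_w = 21.3·((1.074−1)/(1.052−1)−1) = 9.0115
V_final = 21.3 + 9.0115 = 30.3115
°P = 259 − 259/1.052 = 12.8023
cells = 1.13·30.3115·12.8023

438.5042 billion cells


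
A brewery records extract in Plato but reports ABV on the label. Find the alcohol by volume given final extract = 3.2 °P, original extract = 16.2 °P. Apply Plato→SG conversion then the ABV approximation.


SG = 259/(259 − P);  ABV = (OG − FG)·131.25
OG = 259/(259 − 16.2) = 1.0667
FG = 259/(259 − 3.2) = 1.0125
ABV = (1.0667 − 1.0125)·131.25

7.1153 % ABV


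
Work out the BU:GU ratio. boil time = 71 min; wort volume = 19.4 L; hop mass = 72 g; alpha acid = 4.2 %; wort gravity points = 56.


U = 1.65·0.000125^(GP/1000)·(1−e^(−0.04t))/4.15;  IBU = (α/100)·m·U·1000/V;  BU:GU = IBU/GP
U = 1.65·0.000125^(56/1000)·(1−e^(−0.04·71))/4.15 = 0.2263
IBU = (4.2/100)·72·0.2263·1000/19.4 = 35.2775
BU:GU = 35.2775/56

0.6300


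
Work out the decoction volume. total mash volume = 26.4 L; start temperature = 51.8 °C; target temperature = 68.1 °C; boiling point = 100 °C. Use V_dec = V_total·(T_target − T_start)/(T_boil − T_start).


V_dec = 26.4·(68.1 − 51.8)/(100 − 51.8)

8.9278 L


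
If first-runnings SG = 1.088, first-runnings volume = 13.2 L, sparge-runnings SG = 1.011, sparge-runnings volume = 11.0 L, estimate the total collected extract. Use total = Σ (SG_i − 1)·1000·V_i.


first = (1.088 − 1)·1000·13.2 = 1161.6000
sparge = (1.011 − 1)·1000·11.0 = 121.0000
total = 1161.6000 + 121.0000

1282.6000 gravity·L


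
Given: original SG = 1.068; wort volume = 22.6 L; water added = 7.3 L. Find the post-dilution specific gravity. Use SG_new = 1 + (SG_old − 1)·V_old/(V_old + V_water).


pts = (1.068 − 1)·1000·22.6/(22.6 + 7.3) = 51.3980
SG_new = 1 + 51.3980/1000

1.0514


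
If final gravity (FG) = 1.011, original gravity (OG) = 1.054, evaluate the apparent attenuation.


AA = (OG − FG)/(OG − 1) · 100
AA = (1.054 − 1.011)/(1.054 − 1) · 100

79.6296 %


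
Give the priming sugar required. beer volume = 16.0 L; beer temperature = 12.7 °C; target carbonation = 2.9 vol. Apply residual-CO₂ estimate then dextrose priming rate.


residual = 14.695·(0.01821 + 0.09011·e^(−0.04·T));  sugar = (target − residual)·4.0·V
residual = 14.695·(0.01821 + 0.09011·e^(−0.04·12.7)) = 1.0643
sugar = (2.9 − 1.0643)·4.0·16.0

117.4820 g


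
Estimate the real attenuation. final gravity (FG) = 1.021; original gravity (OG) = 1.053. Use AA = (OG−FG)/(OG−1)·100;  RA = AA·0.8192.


AA = (1.053 − 1.021)/(1.053 − 1)·100 = 60.3774
RA = 60.3774·0.8192

49.4611 %


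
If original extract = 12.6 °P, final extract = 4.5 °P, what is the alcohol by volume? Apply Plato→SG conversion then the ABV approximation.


SG = 259/(259 − P);  ABV = (OG − FG)·131.25
OG = 259/(259 − 12.6) = 1.0511
FG = 259/(259 − 4.5) = 1.0177
ABV = (1.0511 − 1.0177)·131.25

4.3909 % ABV


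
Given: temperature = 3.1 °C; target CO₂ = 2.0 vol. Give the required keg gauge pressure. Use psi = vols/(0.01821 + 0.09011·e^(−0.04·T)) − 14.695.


psi = 2.0/(0.01821 + 0.09011·e^(−0.04·3.1)) − 14.695

5.7525 psi


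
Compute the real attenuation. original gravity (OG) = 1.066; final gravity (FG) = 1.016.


AA = (OG−FG)/(OG−1)·100;  RA = AA·0.8192
AA = (1.066 − 1.016)/(1.066 − 1)·100 = 75.7576
RA = 75.7576·0.8192

62.0606 %


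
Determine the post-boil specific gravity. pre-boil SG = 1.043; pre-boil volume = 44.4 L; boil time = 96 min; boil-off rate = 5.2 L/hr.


V_post = V_pre − rate·(t/60);  SG_post = 1 + (SG_pre−1)·V_pre/V_post
V_post = 44.4 − 5.2·(96/60) = 36.0800
SG_post = 1 + (1.043 − 1)·44.4/36.0800

1.0529


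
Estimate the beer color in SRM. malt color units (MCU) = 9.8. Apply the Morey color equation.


SRM = 1.4922 · MCU^0.6859
SRM = 1.4922 · 9.8^0.6859

7.1402 SRM


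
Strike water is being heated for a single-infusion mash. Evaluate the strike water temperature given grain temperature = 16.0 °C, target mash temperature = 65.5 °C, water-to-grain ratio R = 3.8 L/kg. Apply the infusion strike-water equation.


T_strike = (0.41/R)·(T_mash − T_grain) + T_mash
T_strike = (0.41/3.8)·(65.5 − 16.0) + 65.5

70.8408 °C


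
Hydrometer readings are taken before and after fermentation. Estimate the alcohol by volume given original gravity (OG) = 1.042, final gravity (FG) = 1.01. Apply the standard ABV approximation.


ABV = (OG − FG) · 131.25
ABV = (1.042 − 1.01) · 131.25

4.2000 % ABV


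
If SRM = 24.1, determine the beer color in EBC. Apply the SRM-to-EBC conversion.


EBC = SRM · 1.97
EBC = 24.1 · 1.97

47.4770 EBC


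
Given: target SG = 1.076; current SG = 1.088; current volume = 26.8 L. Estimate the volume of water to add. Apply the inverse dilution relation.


V_water = V·((SG_curr − 1)/(SG_target − 1) − 1)
V_water = 26.8·((1.088 − 1)/(1.076 − 1) − 1)

4.2316 L


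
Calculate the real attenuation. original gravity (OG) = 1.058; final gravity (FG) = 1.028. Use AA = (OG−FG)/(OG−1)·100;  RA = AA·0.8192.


AA = (1.058 − 1.028)/(1.058 − 1)·100 = 51.7241
RA = 51.7241·0.8192

42.3724 %


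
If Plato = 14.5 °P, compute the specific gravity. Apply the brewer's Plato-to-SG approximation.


SG = 259/(259 − P)
SG = 259/(259 − 14.5)

1.0593


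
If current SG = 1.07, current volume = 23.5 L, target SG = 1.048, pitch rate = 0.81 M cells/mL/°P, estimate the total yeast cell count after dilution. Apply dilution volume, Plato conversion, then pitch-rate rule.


V_w = V·((SG_c−1)/(SG_t−1)−1);  °P = 259 − 259/SG_t;  cells = rate·(V+V_w)·°P
V_w = 23.5·((1.07−1)/(1.048−1)−1) = 10.7708
V_final = 23.5 + 10.7708 = 34.2708
°P = 259 − 259/1.048 = 11.8626
cells = 0.81·34.2708·11.8626

329.2982 billion cells
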